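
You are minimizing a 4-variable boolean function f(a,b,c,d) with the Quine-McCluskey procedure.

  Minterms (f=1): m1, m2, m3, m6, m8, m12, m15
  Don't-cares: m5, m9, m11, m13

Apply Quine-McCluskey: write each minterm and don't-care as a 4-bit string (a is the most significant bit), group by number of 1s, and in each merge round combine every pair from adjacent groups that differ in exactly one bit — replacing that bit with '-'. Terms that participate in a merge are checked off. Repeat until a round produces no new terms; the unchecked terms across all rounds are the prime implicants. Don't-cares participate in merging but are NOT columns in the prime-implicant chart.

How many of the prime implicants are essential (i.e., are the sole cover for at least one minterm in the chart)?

size-2^0 implicants → 0001(✓)  0010(✓)  0011(✓)  0101(✓)  0110(✓)  1000(✓)  1001(✓)  1011(✓)  1100(✓)  1101(✓)  1111(✓)
size-2^1 implicants → -001(✓)  -011(✓)  -101(✓)  0-01(✓)  0-10  00-1(✓)  001-  1-00(✓)  1-01(✓)  1-11(✓)  10-1(✓)  100-(✓)  11-1(✓)  110-(✓)
size-2^2 implicants → --01  -0-1  1--1  1-0-
Unchecked terms (primes): --01, -0-1, 0-10, 001-, 1--1, 1-0-
Minterm coverage:
  m1 ⊆ --01,-0-1
  m2 ⊆ 0-10,001-
  m3 ⊆ -0-1,001-
  m6 ⊆ 0-10 [E]
  m8 ⊆ 1-0- [E]
  m12 ⊆ 1-0- [E]
  m15 ⊆ 1--1 [E]
E = {0-10, 1--1, 1-0-}

3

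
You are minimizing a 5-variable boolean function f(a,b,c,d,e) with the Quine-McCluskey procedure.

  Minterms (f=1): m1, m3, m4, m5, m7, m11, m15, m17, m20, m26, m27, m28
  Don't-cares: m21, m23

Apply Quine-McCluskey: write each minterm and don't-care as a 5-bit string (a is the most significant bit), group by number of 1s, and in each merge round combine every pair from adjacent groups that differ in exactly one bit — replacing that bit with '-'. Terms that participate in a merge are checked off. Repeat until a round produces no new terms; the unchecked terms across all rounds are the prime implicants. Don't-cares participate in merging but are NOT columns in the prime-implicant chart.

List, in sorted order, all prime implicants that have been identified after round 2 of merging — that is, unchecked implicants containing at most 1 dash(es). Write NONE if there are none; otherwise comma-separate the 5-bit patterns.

size-2^0 implicants → 00001(✓)  00011(✓)  00100(✓)  00101(✓)  00111(✓)  01011(✓)  01111(✓)  10001(✓)  10100(✓)  10101(✓)  10111(✓)  11010(✓)  11011(✓)  11100(✓)
size-2^1 implicants → -0001(✓)  -0100(✓)  -0101(✓)  -0111(✓)  -1011  0-011(✓)  0-111(✓)  00-01(✓)  00-11(✓)  000-1(✓)  001-1(✓)  0010-(✓)  01-11(✓)  1-100  10-01(✓)  101-1(✓)  1010-(✓)  1101-
size-2^2 implicants → -0-01  -01-1  -010-  0--11  00--1
Unchecked terms (primes): -0-01, -01-1, -010-, -1011, 0--11, 00--1, 1-100, 1101-

-1011, 1-100, 1101-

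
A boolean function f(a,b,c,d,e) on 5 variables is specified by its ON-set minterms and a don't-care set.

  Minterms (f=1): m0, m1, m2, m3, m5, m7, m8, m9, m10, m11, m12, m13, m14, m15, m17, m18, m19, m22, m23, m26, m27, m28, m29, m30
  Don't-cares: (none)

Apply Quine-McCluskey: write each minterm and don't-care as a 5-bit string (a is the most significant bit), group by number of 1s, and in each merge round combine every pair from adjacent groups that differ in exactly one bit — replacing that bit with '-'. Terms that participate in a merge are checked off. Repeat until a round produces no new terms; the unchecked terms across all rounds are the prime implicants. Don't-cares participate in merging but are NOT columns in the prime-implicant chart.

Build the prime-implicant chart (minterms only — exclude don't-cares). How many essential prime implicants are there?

[col 0] 00000*, 00001*, 00010*, 00011*, 00101*, 00111*, 01000*, 01001*, 01010*, 01011*, 01100*, 01101*, 01110*, 01111*, 10001*, 10010*, 10011*, 10110*, 10111*, 11010*, 11011*, 11100*, 11101*, 11110*
[col 1] -0001*, -0010*, -0011*, -0111*, -1010*, -1011*, -1100*, -1101*, -1110*, 0-000*, 0-001*, 0-010*, 0-011*, 0-101*, 0-111*, 00-01*, 00-11*, 000-0*, 000-1*, 0000-*, 0001-*, 001-1*, 01-00*, 01-01*, 01-10*, 01-11*, 010-0*, 010-1*, 0100-*, 0101-*, 011-0*, 011-1*, 0110-*, 0111-*, 1-010*, 1-011*, 1-110*, 10-10*, 10-11*, 100-1*, 1001-*, 1011-*, 11-10*, 1101-*, 111-0*, 1110-*
[col 2] --010*, --011*, -0-11, -00-1, -001-*, -1-10, -101-*, -11-0, -110-, 0--01*, 0--11*, 0-0-0*, 0-0-1*, 0-00-*, 0-01-*, 0-1-1*, 00--1*, 000--*, 01--0*, 01--1*, 01-0-*, 01-1-*, 010--*, 011--*, 1--10, 1-01-*, 10-1-
[col 3] --01-, 0---1, 0-0--, 01---
Prime implicants: --01-, -0-11, -00-1, -1-10, -11-0, -110-, 0---1, 0-0--, 01---, 1--10, 10-1-
PI chart (minterm → PIs covering it):
  0 | 0-0--  (sole → essential)
  1 | -00-1,0---1,0-0--
  2 | --01-,0-0--
  3 | --01-,-0-11,-00-1,0---1,0-0--
  5 | 0---1  (sole → essential)
  7 | -0-11,0---1
  8 | 0-0--,01---
  9 | 0---1,0-0--,01---
  10 | --01-,-1-10,0-0--,01---
  11 | --01-,0---1,0-0--,01---
  12 | -11-0,-110-,01---
  13 | -110-,0---1,01---
  14 | -1-10,-11-0,01---
  15 | 0---1,01---
  17 | -00-1  (sole → essential)
  18 | --01-,1--10,10-1-
  19 | --01-,-0-11,-00-1,10-1-
  22 | 1--10,10-1-
  23 | -0-11,10-1-
  26 | --01-,-1-10,1--10
  27 | --01-  (sole → essential)
  28 | -11-0,-110-
  29 | -110-  (sole → essential)
  30 | -1-10,-11-0,1--10
Essential prime implicants: --01-, -00-1, -110-, 0---1, 0-0--

5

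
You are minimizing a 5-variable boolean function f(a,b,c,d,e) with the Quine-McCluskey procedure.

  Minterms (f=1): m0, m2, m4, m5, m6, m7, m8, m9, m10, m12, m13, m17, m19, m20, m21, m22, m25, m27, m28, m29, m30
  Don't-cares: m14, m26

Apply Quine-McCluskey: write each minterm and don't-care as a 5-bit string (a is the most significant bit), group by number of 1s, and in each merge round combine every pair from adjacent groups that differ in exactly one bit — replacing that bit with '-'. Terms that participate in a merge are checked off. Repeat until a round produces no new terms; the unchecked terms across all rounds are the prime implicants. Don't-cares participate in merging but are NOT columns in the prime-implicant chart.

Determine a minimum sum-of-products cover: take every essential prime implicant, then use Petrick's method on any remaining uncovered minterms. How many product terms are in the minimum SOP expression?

size-2^0 implicants → 00000(✓)  00010(✓)  00100(✓)  00101(✓)  00110(✓)  00111(✓)  01000(✓)  01001(✓)  01010(✓)  01100(✓)  01101(✓)  01110(✓)  10001(✓)  10011(✓)  10100(✓)  10101(✓)  10110(✓)  11001(✓)  11010(✓)  11011(✓)  11100(✓)  11101(✓)  11110(✓)
size-2^1 implicants → -0100(✓)  -0101(✓)  -0110(✓)  -1001(✓)  -1010(✓)  -1100(✓)  -1101(✓)  -1110(✓)  0-000(✓)  0-010(✓)  0-100(✓)  0-101(✓)  0-110(✓)  00-00(✓)  00-10(✓)  000-0(✓)  001-0(✓)  001-1(✓)  0010-(✓)  0011-(✓)  01-00(✓)  01-01(✓)  01-10(✓)  010-0(✓)  0100-(✓)  011-0(✓)  0110-(✓)  1-001(✓)  1-011(✓)  1-100(✓)  1-101(✓)  1-110(✓)  10-01(✓)  100-1(✓)  101-0(✓)  1010-(✓)  11-01(✓)  11-10(✓)  110-1(✓)  1101-  111-0(✓)  1110-(✓)
size-2^2 implicants → --100(✓)  --101(✓)  --110(✓)  -01-0(✓)  -010-(✓)  -1-01  -1-10  -11-0(✓)  -110-(✓)  0--00(✓)  0--10(✓)  0-0-0(✓)  0-1-0(✓)  0-10-(✓)  00--0(✓)  001--  01--0(✓)  01-0-  1--01  1-0-1  1-1-0(✓)  1-10-(✓)
size-2^3 implicants → --1-0  --10-  0---0
Unchecked terms (primes): --1-0, --10-, -1-01, -1-10, 0---0, 001--, 01-0-, 1--01, 1-0-1, 1101-
Minterm coverage:
  m0 ⊆ 0---0 [E]
  m2 ⊆ 0---0 [E]
  m4 ⊆ --1-0,--10-,0---0,001--
  m5 ⊆ --10-,001--
  m6 ⊆ --1-0,0---0,001--
  m7 ⊆ 001-- [E]
  m8 ⊆ 0---0,01-0-
  m9 ⊆ -1-01,01-0-
  m10 ⊆ -1-10,0---0
  m12 ⊆ --1-0,--10-,0---0,01-0-
  m13 ⊆ --10-,-1-01,01-0-
  m17 ⊆ 1--01,1-0-1
  m19 ⊆ 1-0-1 [E]
  m20 ⊆ --1-0,--10-
  m21 ⊆ --10-,1--01
  m22 ⊆ --1-0 [E]
  m25 ⊆ -1-01,1--01,1-0-1
  m27 ⊆ 1-0-1,1101-
  m28 ⊆ --1-0,--10-
  m29 ⊆ --10-,-1-01,1--01
  m30 ⊆ --1-0,-1-10
E = {--1-0, 0---0, 001--, 1-0-1}
Petrick residual → --10-, -1-01
Cover = ce' + cd' + bd'e + a'e' + a'b'c + ac'e  |cover|=6

6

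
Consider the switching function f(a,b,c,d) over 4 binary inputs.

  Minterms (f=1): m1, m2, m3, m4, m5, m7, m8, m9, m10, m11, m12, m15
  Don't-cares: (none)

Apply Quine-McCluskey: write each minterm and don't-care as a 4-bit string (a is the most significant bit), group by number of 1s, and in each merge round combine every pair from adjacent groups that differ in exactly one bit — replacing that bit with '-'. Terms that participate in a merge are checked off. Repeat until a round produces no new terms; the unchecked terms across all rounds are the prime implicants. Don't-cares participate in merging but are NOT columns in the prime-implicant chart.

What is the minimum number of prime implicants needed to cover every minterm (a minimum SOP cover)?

5

[col 0] 0001*, 0010*, 0011*, 0100*, 0101*, 0111*, 1000*, 1001*, 1010*, 1011*, 1100*, 1111*
[col 1] -001*, -010*, -011*, -100, -111*, 0-01*, 0-11*, 00-1*, 001-*, 01-1*, 010-, 1-00, 1-11*, 10-0*, 10-1*, 100-*, 101-*
[col 2] --11, -0-1, -01-, 0--1, 10--
Prime implicants: --11, -0-1, -01-, -100, 0--1, 010-, 1-00, 10--
PI chart (minterm → PIs covering it):
  1 | -0-1,0--1
  2 | -01-  (sole → essential)
  3 | --11,-0-1,-01-,0--1
  4 | -100,010-
  5 | 0--1,010-
  7 | --11,0--1
  8 | 1-00,10--
  9 | -0-1,10--
  10 | -01-,10--
  11 | --11,-0-1,-01-,10--
  12 | -100,1-00
  15 | --11  (sole → essential)
Essential prime implicants: --11, -01-
Petrick residual → -0-1, 010-, 1-00
Minimum SOP uses 5 PIs: cd + b'd + b'c + a'bc' + ac'd'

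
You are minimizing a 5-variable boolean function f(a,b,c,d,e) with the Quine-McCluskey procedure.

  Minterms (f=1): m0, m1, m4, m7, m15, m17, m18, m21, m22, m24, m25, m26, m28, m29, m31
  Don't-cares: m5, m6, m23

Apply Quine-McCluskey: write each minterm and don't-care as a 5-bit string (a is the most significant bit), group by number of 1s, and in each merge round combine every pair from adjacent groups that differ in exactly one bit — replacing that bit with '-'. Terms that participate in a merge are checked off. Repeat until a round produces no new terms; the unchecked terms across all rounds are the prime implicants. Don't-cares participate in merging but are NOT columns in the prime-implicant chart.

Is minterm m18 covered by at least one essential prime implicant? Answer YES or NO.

NO

[col 0] 00000*, 00001*, 00100*, 00101*, 00110*, 00111*, 01111*, 10001*, 10010*, 10101*, 10110*, 10111*, 11000*, 11001*, 11010*, 11100*, 11101*, 11111*
[col 1] -0001*, -0101*, -0110*, -0111*, -1111*, 0-111*, 00-00*, 00-01*, 0000-*, 001-0*, 001-1*, 0010-*, 0011-*, 1-001*, 1-010, 1-101*, 1-111*, 10-01*, 10-10, 101-1*, 1011-*, 11-00*, 11-01*, 110-0, 1100-*, 111-1*, 1110-*
[col 2] --111, -0-01, -01-1, -011-, 00-0-, 001--, 1--01, 1-1-1, 11-0-
Prime implicants: --111, -0-01, -01-1, -011-, 00-0-, 001--, 1--01, 1-010, 1-1-1, 10-10, 11-0-, 110-0
PI chart (minterm → PIs covering it):
  0 | 00-0-  (sole → essential)
  1 | -0-01,00-0-
  4 | 00-0-,001--
  7 | --111,-01-1,-011-,001--
  15 | --111  (sole → essential)
  17 | -0-01,1--01
  18 | 1-010,10-10
  21 | -0-01,-01-1,1--01,1-1-1
  22 | -011-,10-10
  24 | 11-0-,110-0
  25 | 1--01,11-0-
  26 | 1-010,110-0
  28 | 11-0-  (sole → essential)
  29 | 1--01,1-1-1,11-0-
  31 | --111,1-1-1
Essential prime implicants: --111, 00-0-, 11-0-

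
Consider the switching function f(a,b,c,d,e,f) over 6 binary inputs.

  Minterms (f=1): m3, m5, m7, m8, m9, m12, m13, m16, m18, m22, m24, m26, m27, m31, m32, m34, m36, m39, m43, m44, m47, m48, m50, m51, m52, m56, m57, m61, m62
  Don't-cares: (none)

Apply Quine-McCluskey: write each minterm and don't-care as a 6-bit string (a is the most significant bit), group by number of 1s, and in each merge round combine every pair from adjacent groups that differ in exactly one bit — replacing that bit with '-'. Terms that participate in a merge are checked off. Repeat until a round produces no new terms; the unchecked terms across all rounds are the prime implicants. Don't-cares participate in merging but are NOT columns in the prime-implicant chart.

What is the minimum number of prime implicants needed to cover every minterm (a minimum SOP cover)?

size-2^0 implicants → 000011(✓)  000101(✓)  000111(✓)  001000(✓)  001001(✓)  001100(✓)  001101(✓)  010000(✓)  010010(✓)  010110(✓)  011000(✓)  011010(✓)  011011(✓)  011111(✓)  100000(✓)  100010(✓)  100100(✓)  100111(✓)  101011(✓)  101100(✓)  101111(✓)  110000(✓)  110010(✓)  110011(✓)  110100(✓)  111000(✓)  111001(✓)  111101(✓)  111110
size-2^1 implicants → -00111  -01100  -10000(✓)  -10010(✓)  -11000(✓)  0-1000  00-101  000-11  0001-1  001-00(✓)  001-01(✓)  00100-(✓)  00110-(✓)  01-000(✓)  01-010(✓)  010-10  0100-0(✓)  011-11  0110-0(✓)  01101-  1-0000(✓)  1-0010(✓)  1-0100(✓)  10-100  10-111  100-00(✓)  1000-0(✓)  101-11  11-000(✓)  110-00(✓)  1100-0(✓)  11001-  111-01  11100-
size-2^2 implicants → -1-000  -100-0  001-0-  01-0-0  1-0-00  1-00-0
Unchecked terms (primes): -00111, -01100, -1-000, -100-0, 0-1000, 00-101, 000-11, 0001-1, 001-0-, 01-0-0, 010-10, 011-11, 01101-, 1-0-00, 1-00-0, 10-100, 10-111, 101-11, 11001-, 111-01, 11100-, 111110
Minterm coverage:
  m3 ⊆ 000-11 [E]
  m5 ⊆ 00-101,0001-1
  m7 ⊆ -00111,000-11,0001-1
  m8 ⊆ 0-1000,001-0-
  m9 ⊆ 001-0- [E]
  m12 ⊆ -01100,001-0-
  m13 ⊆ 00-101,001-0-
  m16 ⊆ -1-000,-100-0,01-0-0
  m18 ⊆ -100-0,01-0-0,010-10
  m22 ⊆ 010-10 [E]
  m24 ⊆ -1-000,0-1000,01-0-0
  m26 ⊆ 01-0-0,01101-
  m27 ⊆ 011-11,01101-
  m31 ⊆ 011-11 [E]
  m32 ⊆ 1-0-00,1-00-0
  m34 ⊆ 1-00-0 [E]
  m36 ⊆ 1-0-00,10-100
  m39 ⊆ -00111,10-111
  m43 ⊆ 101-11 [E]
  m44 ⊆ -01100,10-100
  m47 ⊆ 10-111,101-11
  m48 ⊆ -1-000,-100-0,1-0-00,1-00-0
  m50 ⊆ -100-0,1-00-0,11001-
  m51 ⊆ 11001- [E]
  m52 ⊆ 1-0-00 [E]
  m56 ⊆ -1-000,11100-
  m57 ⊆ 111-01,11100-
  m61 ⊆ 111-01 [E]
  m62 ⊆ 111110 [E]
E = {000-11, 001-0-, 010-10, 011-11, 1-0-00, 1-00-0, 101-11, 11001-, 111-01, 111110}
Petrick residual → -00111, -01100, -1-000, 00-101, 01-0-0
Cover = b'c'def + b'cde'f' + bd'e'f' + a'b'de'f + a'b'c'ef + a'b'ce' + a'bd'f' + a'bc'ef' + a'bcef + ac'e'f' + ac'd'f' + ab'cef + abc'd'e + abce'f + abcdef'  |cover|=15

15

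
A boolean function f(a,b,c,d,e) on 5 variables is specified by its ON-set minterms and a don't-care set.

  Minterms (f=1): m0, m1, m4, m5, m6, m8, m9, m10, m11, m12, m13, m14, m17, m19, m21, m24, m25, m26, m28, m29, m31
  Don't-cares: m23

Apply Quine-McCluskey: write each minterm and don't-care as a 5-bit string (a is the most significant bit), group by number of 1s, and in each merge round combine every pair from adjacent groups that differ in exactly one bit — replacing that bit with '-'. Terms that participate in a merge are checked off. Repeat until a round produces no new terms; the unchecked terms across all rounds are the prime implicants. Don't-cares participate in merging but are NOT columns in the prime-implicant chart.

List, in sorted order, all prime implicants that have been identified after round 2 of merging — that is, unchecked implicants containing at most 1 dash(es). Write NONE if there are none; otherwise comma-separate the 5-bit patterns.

NONE

Round 0: 00000✓ 00001✓ 00100✓ 00101✓ 00110✓ 01000✓ 01001✓ 01010✓ 01011✓ 01100✓ 01101✓ 01110✓ 10001✓ 10011✓ 10101✓ 10111✓ 11000✓ 11001✓ 11010✓ 11100✓ 11101✓ 11111✓
Round 1: -0001✓ -0101✓ -1000✓ -1001✓ -1010✓ -1100✓ -1101✓ 0-000✓ 0-001✓ 0-100✓ 0-101✓ 0-110✓ 00-00✓ 00-01✓ 0000-✓ 001-0✓ 0010-✓ 01-00✓ 01-01✓ 01-10✓ 010-0✓ 010-1✓ 0100-✓ 0101-✓ 011-0✓ 0110-✓ 1-001✓ 1-101✓ 1-111✓ 10-01✓ 10-11✓ 100-1✓ 101-1✓ 11-00✓ 11-01✓ 110-0✓ 1100-✓ 111-1✓ 1110-✓
Round 2: --001✓ --101✓ -0-01✓ -1-00✓ -1-01✓ -10-0 -100-✓ -110-✓ 0--00✓ 0--01✓ 0-00-✓ 0-1-0 0-10-✓ 00-0-✓ 01--0 01-0-✓ 010-- 1--01✓ 1-1-1 10--1 11-0-✓
Round 3: ---01 -1-0- 0--0-
PIs = {---01, -1-0-, -10-0, 0--0-, 0-1-0, 01--0, 010--, 1-1-1, 10--1}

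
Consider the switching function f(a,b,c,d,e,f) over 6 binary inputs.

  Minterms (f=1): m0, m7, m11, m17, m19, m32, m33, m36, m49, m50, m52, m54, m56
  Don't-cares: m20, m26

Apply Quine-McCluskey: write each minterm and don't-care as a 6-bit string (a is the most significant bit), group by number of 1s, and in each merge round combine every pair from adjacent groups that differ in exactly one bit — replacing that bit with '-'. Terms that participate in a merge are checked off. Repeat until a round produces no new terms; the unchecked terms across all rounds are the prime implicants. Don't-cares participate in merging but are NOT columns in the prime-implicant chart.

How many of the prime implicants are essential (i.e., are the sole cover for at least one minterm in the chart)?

6

size-2^0 implicants → 000000(✓)  000111  001011  010001(✓)  010011(✓)  010100(✓)  011010  100000(✓)  100001(✓)  100100(✓)  110001(✓)  110010(✓)  110100(✓)  110110(✓)  111000
size-2^1 implicants → -00000  -10001  -10100  0100-1  1-0001  1-0100  100-00  10000-  110-10  1101-0
Unchecked terms (primes): -00000, -10001, -10100, 000111, 001011, 0100-1, 011010, 1-0001, 1-0100, 100-00, 10000-, 110-10, 1101-0, 111000
Minterm coverage:
  m0 ⊆ -00000 [E]
  m7 ⊆ 000111 [E]
  m11 ⊆ 001011 [E]
  m17 ⊆ -10001,0100-1
  m19 ⊆ 0100-1 [E]
  m32 ⊆ -00000,100-00,10000-
  m33 ⊆ 1-0001,10000-
  m36 ⊆ 1-0100,100-00
  m49 ⊆ -10001,1-0001
  m50 ⊆ 110-10 [E]
  m52 ⊆ -10100,1-0100,1101-0
  m54 ⊆ 110-10,1101-0
  m56 ⊆ 111000 [E]
E = {-00000, 000111, 001011, 0100-1, 110-10, 111000}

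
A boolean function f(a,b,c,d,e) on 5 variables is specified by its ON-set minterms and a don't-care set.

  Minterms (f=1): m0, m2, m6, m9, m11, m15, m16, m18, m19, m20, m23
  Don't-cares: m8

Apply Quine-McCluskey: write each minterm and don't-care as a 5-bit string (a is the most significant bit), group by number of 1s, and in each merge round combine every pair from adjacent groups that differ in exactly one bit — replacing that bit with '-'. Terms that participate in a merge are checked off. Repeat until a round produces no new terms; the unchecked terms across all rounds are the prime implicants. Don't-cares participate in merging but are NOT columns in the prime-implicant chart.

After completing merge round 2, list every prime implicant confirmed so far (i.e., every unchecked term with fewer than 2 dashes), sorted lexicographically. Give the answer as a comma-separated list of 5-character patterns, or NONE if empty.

Round 0: 00000✓ 00010✓ 00110✓ 01000✓ 01001✓ 01011✓ 01111✓ 10000✓ 10010✓ 10011✓ 10100✓ 10111✓
Round 1: -0000✓ -0010✓ 0-000 00-10 000-0✓ 01-11 010-1 0100- 10-00 10-11 100-0✓ 1001-
Round 2: -00-0
PIs = {-00-0, 0-000, 00-10, 01-11, 010-1, 0100-, 10-00, 10-11, 1001-}

0-000, 00-10, 01-11, 010-1, 0100-, 10-00, 10-11, 1001-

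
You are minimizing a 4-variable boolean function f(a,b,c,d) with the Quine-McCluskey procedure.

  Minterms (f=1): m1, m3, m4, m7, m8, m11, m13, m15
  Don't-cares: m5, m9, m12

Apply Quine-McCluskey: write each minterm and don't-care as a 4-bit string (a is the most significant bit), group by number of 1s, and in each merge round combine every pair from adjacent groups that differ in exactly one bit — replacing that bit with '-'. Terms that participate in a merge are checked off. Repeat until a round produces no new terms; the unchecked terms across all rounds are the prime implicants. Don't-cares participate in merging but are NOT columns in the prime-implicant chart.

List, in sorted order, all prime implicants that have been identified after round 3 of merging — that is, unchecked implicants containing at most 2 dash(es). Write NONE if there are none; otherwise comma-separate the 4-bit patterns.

[col 0] 0001*, 0011*, 0100*, 0101*, 0111*, 1000*, 1001*, 1011*, 1100*, 1101*, 1111*
[col 1] -001*, -011*, -100*, -101*, -111*, 0-01*, 0-11*, 00-1*, 01-1*, 010-*, 1-00*, 1-01*, 1-11*, 10-1*, 100-*, 11-1*, 110-*
[col 2] --01*, --11*, -0-1*, -1-1*, -10-, 0--1*, 1--1*, 1-0-
[col 3] ---1
Prime implicants: ---1, -10-, 1-0-

-10-, 1-0-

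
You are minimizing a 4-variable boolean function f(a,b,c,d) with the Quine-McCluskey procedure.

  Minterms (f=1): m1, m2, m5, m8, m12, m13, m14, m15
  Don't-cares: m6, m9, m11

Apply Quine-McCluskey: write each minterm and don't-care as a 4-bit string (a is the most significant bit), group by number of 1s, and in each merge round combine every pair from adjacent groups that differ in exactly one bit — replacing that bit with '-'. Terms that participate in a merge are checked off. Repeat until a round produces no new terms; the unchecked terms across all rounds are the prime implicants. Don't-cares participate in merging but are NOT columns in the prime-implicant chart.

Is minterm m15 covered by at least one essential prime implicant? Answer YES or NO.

NO

size-2^0 implicants → 0001(✓)  0010(✓)  0101(✓)  0110(✓)  1000(✓)  1001(✓)  1011(✓)  1100(✓)  1101(✓)  1110(✓)  1111(✓)
size-2^1 implicants → -001(✓)  -101(✓)  -110  0-01(✓)  0-10  1-00(✓)  1-01(✓)  1-11(✓)  10-1(✓)  100-(✓)  11-0(✓)  11-1(✓)  110-(✓)  111-(✓)
size-2^2 implicants → --01  1--1  1-0-  11--
Unchecked terms (primes): --01, -110, 0-10, 1--1, 1-0-, 11--
Minterm coverage:
  m1 ⊆ --01 [E]
  m2 ⊆ 0-10 [E]
  m5 ⊆ --01 [E]
  m8 ⊆ 1-0- [E]
  m12 ⊆ 1-0-,11--
  m13 ⊆ --01,1--1,1-0-,11--
  m14 ⊆ -110,11--
  m15 ⊆ 1--1,11--
E = {--01, 0-10, 1-0-}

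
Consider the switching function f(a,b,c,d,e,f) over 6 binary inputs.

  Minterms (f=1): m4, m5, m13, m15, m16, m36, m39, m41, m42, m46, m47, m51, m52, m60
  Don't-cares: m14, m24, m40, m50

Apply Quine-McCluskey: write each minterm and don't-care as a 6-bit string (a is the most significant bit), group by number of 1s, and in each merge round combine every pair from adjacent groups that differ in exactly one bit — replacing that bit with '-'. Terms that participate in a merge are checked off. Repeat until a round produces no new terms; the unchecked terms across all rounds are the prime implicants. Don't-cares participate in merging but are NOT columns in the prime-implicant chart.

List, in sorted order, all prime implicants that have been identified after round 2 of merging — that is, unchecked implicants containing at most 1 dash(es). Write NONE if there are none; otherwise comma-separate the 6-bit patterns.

[col 0] 000100*, 000101*, 001101*, 001110*, 001111*, 010000*, 011000*, 100100*, 100111*, 101000*, 101001*, 101010*, 101110*, 101111*, 110010*, 110011*, 110100*, 111100*
[col 1] -00100, -01110*, -01111*, 00-101, 00010-, 0011-1, 00111-*, 01-000, 1-0100, 10-111, 101-10, 1010-0, 10100-, 10111-*, 11-100, 11001-
[col 2] -0111-
Prime implicants: -00100, -0111-, 00-101, 00010-, 0011-1, 01-000, 1-0100, 10-111, 101-10, 1010-0, 10100-, 11-100, 11001-

-00100, 00-101, 00010-, 0011-1, 01-000, 1-0100, 10-111, 101-10, 1010-0, 10100-, 11-100, 11001-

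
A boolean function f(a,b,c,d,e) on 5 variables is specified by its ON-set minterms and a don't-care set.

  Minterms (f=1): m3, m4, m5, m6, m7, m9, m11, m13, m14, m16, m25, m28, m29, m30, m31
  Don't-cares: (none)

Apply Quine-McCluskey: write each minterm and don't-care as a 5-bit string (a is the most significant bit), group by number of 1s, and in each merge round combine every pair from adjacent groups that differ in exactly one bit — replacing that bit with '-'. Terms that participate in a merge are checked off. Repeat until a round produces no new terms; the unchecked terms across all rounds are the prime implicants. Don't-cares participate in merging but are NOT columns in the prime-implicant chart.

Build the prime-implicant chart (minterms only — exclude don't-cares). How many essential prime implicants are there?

4

Round 0: 00011✓ 00100✓ 00101✓ 00110✓ 00111✓ 01001✓ 01011✓ 01101✓ 01110✓ 10000 11001✓ 11100✓ 11101✓ 11110✓ 11111✓
Round 1: -1001✓ -1101✓ -1110 0-011 0-101 0-110 00-11 001-0✓ 001-1✓ 0010-✓ 0011-✓ 01-01✓ 010-1 11-01✓ 111-0✓ 111-1✓ 1110-✓ 1111-✓
Round 2: -1-01 001-- 111--
PIs = {-1-01, -1110, 0-011, 0-101, 0-110, 00-11, 001--, 010-1, 10000, 111--}
Coverage chart:
  m3: 0-011,00-11
  m4: 001-- ←essential
  m5: 0-101,001--
  m6: 0-110,001--
  m7: 00-11,001--
  m9: -1-01,010-1
  m11: 0-011,010-1
  m13: -1-01,0-101
  m14: -1110,0-110
  m16: 10000 ←essential
  m25: -1-01 ←essential
  m28: 111-- ←essential
  m29: -1-01,111--
  m30: -1110,111--
  m31: 111-- ←essential
Essential: -1-01, 001--, 10000, 111--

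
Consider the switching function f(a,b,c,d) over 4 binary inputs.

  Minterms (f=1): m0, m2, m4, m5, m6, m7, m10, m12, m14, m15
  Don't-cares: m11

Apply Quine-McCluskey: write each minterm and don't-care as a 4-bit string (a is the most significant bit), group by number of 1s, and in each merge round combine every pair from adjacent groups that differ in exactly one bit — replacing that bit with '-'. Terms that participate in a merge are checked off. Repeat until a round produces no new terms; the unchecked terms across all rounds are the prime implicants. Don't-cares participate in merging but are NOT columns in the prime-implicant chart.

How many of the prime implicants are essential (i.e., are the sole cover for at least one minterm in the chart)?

Round 0: 0000✓ 0010✓ 0100✓ 0101✓ 0110✓ 0111✓ 1010✓ 1011✓ 1100✓ 1110✓ 1111✓
Round 1: -010✓ -100✓ -110✓ -111✓ 0-00✓ 0-10✓ 00-0✓ 01-0✓ 01-1✓ 010-✓ 011-✓ 1-10✓ 1-11✓ 101-✓ 11-0✓ 111-✓
Round 2: --10 -1-0 -11- 0--0 01-- 1-1-
PIs = {--10, -1-0, -11-, 0--0, 01--, 1-1-}
Coverage chart:
  m0: 0--0 ←essential
  m2: --10,0--0
  m4: -1-0,0--0,01--
  m5: 01-- ←essential
  m6: --10,-1-0,-11-,0--0,01--
  m7: -11-,01--
  m10: --10,1-1-
  m12: -1-0 ←essential
  m14: --10,-1-0,-11-,1-1-
  m15: -11-,1-1-
Essential: -1-0, 0--0, 01--

3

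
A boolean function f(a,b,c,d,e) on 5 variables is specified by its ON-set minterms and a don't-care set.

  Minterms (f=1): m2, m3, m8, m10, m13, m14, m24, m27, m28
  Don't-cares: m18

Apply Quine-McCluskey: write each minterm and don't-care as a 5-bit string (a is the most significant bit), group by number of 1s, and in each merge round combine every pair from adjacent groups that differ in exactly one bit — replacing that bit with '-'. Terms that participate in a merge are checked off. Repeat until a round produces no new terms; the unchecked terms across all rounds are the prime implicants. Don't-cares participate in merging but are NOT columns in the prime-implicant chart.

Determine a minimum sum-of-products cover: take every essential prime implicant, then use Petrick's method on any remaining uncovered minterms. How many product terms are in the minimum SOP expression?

[col 0] 00010*, 00011*, 01000*, 01010*, 01101, 01110*, 10010*, 11000*, 11011, 11100*
[col 1] -0010, -1000, 0-010, 0001-, 01-10, 010-0, 11-00
Prime implicants: -0010, -1000, 0-010, 0001-, 01-10, 010-0, 01101, 11-00, 11011
PI chart (minterm → PIs covering it):
  2 | -0010,0-010,0001-
  3 | 0001-  (sole → essential)
  8 | -1000,010-0
  10 | 0-010,01-10,010-0
  13 | 01101  (sole → essential)
  14 | 01-10  (sole → essential)
  24 | -1000,11-00
  27 | 11011  (sole → essential)
  28 | 11-00  (sole → essential)
Essential prime implicants: 0001-, 01-10, 01101, 11-00, 11011
Petrick residual → -1000
Minimum SOP uses 6 PIs: bc'd'e' + a'b'c'd + a'bde' + a'bcd'e + abd'e' + abc'de

6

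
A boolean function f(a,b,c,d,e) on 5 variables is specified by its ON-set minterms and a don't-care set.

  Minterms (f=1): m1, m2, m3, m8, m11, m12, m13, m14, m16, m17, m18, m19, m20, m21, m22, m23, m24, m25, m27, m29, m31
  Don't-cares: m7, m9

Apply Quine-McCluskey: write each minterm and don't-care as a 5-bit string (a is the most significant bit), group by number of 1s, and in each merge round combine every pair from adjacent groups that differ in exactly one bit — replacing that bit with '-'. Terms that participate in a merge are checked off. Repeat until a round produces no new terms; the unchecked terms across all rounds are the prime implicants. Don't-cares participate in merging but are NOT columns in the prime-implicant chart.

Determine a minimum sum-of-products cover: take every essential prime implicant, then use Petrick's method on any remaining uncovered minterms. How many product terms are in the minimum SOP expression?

size-2^0 implicants → 00001(✓)  00010(✓)  00011(✓)  00111(✓)  01000(✓)  01001(✓)  01011(✓)  01100(✓)  01101(✓)  01110(✓)  10000(✓)  10001(✓)  10010(✓)  10011(✓)  10100(✓)  10101(✓)  10110(✓)  10111(✓)  11000(✓)  11001(✓)  11011(✓)  11101(✓)  11111(✓)
size-2^1 implicants → -0001(✓)  -0010(✓)  -0011(✓)  -0111(✓)  -1000(✓)  -1001(✓)  -1011(✓)  -1101(✓)  0-001(✓)  0-011(✓)  00-11(✓)  000-1(✓)  0001-(✓)  01-00(✓)  01-01(✓)  010-1(✓)  0100-(✓)  011-0  0110-(✓)  1-000(✓)  1-001(✓)  1-011(✓)  1-101(✓)  1-111(✓)  10-00(✓)  10-01(✓)  10-10(✓)  10-11(✓)  100-0(✓)  100-1(✓)  1000-(✓)  1001-(✓)  101-0(✓)  101-1(✓)  1010-(✓)  1011-(✓)  11-01(✓)  11-11(✓)  110-1(✓)  1100-(✓)  111-1(✓)
size-2^2 implicants → --001(✓)  --011(✓)  -0-11  -00-1(✓)  -001-  -1-01  -10-1(✓)  -100-  0-0-1(✓)  01-0-  1--01(✓)  1--11(✓)  1-0-1(✓)  1-00-  1-1-1(✓)  10--0(✓)  10--1(✓)  10-0-(✓)  10-1-(✓)  100--(✓)  101--(✓)  11--1(✓)
size-2^3 implicants → --0-1  1---1  10---
Unchecked terms (primes): --0-1, -0-11, -001-, -1-01, -100-, 01-0-, 011-0, 1---1, 1-00-, 10---
Minterm coverage:
  m1 ⊆ --0-1 [E]
  m2 ⊆ -001- [E]
  m3 ⊆ --0-1,-0-11,-001-
  m8 ⊆ -100-,01-0-
  m11 ⊆ --0-1 [E]
  m12 ⊆ 01-0-,011-0
  m13 ⊆ -1-01,01-0-
  m14 ⊆ 011-0 [E]
  m16 ⊆ 1-00-,10---
  m17 ⊆ --0-1,1---1,1-00-,10---
  m18 ⊆ -001-,10---
  m19 ⊆ --0-1,-0-11,-001-,1---1,10---
  m20 ⊆ 10--- [E]
  m21 ⊆ 1---1,10---
  m22 ⊆ 10--- [E]
  m23 ⊆ -0-11,1---1,10---
  m24 ⊆ -100-,1-00-
  m25 ⊆ --0-1,-1-01,-100-,1---1,1-00-
  m27 ⊆ --0-1,1---1
  m29 ⊆ -1-01,1---1
  m31 ⊆ 1---1 [E]
E = {--0-1, -001-, 011-0, 1---1, 10---}
Petrick residual → -1-01, -100-
Cover = c'e + b'c'd + bd'e + bc'd' + a'bce' + ae + ab'  |cover|=7

7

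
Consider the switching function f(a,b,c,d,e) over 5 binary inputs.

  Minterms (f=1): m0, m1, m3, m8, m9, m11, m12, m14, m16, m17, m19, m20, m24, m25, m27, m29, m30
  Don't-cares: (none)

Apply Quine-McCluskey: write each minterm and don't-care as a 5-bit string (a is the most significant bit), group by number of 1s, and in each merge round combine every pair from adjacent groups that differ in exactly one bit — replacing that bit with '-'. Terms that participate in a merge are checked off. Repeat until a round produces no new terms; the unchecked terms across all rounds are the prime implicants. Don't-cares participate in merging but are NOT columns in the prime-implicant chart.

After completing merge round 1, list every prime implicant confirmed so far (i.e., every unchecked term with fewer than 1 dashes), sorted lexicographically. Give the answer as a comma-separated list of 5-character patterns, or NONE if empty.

NONE

size-2^0 implicants → 00000(✓)  00001(✓)  00011(✓)  01000(✓)  01001(✓)  01011(✓)  01100(✓)  01110(✓)  10000(✓)  10001(✓)  10011(✓)  10100(✓)  11000(✓)  11001(✓)  11011(✓)  11101(✓)  11110(✓)
size-2^1 implicants → -0000(✓)  -0001(✓)  -0011(✓)  -1000(✓)  -1001(✓)  -1011(✓)  -1110  0-000(✓)  0-001(✓)  0-011(✓)  000-1(✓)  0000-(✓)  01-00  010-1(✓)  0100-(✓)  011-0  1-000(✓)  1-001(✓)  1-011(✓)  10-00  100-1(✓)  1000-(✓)  11-01  110-1(✓)  1100-(✓)
size-2^2 implicants → --000(✓)  --001(✓)  --011(✓)  -00-1(✓)  -000-(✓)  -10-1(✓)  -100-(✓)  0-0-1(✓)  0-00-(✓)  1-0-1(✓)  1-00-(✓)
size-2^3 implicants → --0-1  --00-
Unchecked terms (primes): --0-1, --00-, -1110, 01-00, 011-0, 10-00, 11-01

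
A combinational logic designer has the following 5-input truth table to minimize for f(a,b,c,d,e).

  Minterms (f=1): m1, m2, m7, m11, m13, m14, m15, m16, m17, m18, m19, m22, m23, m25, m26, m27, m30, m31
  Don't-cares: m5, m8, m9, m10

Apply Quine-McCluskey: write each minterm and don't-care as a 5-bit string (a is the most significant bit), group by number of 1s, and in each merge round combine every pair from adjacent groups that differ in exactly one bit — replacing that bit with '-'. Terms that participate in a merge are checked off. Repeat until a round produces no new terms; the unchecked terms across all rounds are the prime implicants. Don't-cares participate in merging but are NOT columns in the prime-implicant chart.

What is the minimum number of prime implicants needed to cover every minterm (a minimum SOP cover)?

6

Round 0: 00001✓ 00010✓ 00101✓ 00111✓ 01000✓ 01001✓ 01010✓ 01011✓ 01101✓ 01110✓ 01111✓ 10000✓ 10001✓ 10010✓ 10011✓ 10110✓ 10111✓ 11001✓ 11010✓ 11011✓ 11110✓ 11111✓
Round 1: -0001✓ -0010✓ -0111✓ -1001✓ -1010✓ -1011✓ -1110✓ -1111✓ 0-001✓ 0-010✓ 0-101✓ 0-111✓ 00-01✓ 001-1✓ 01-01✓ 01-10✓ 01-11✓ 010-0✓ 010-1✓ 0100-✓ 0101-✓ 011-1✓ 0111-✓ 1-001✓ 1-010✓ 1-011✓ 1-110✓ 1-111✓ 10-10✓ 10-11✓ 100-0✓ 100-1✓ 1000-✓ 1001-✓ 1011-✓ 11-10✓ 11-11✓ 110-1✓ 1101-✓ 1111-✓
Round 2: --001 --010 --111 -1-10✓ -1-11✓ -10-1 -101-✓ -111-✓ 0--01 0-1-1 01--1 01-1-✓ 010-- 1--10✓ 1--11✓ 1-0-1 1-01-✓ 1-11-✓ 10-1-✓ 100-- 11-1-✓
Round 3: -1-1- 1--1-
PIs = {--001, --010, --111, -1-1-, -10-1, 0--01, 0-1-1, 01--1, 010--, 1--1-, 1-0-1, 100--}
Coverage chart:
  m1: --001,0--01
  m2: --010 ←essential
  m7: --111,0-1-1
  m11: -1-1-,-10-1,01--1,010--
  m13: 0--01,0-1-1,01--1
  m14: -1-1- ←essential
  m15: --111,-1-1-,0-1-1,01--1
  m16: 100-- ←essential
  m17: --001,1-0-1,100--
  m18: --010,1--1-,100--
  m19: 1--1-,1-0-1,100--
  m22: 1--1- ←essential
  m23: --111,1--1-
  m25: --001,-10-1,1-0-1
  m26: --010,-1-1-,1--1-
  m27: -1-1-,-10-1,1--1-,1-0-1
  m30: -1-1-,1--1-
  m31: --111,-1-1-,1--1-
Essential: --010, -1-1-, 1--1-, 100--
Petrick residual → --001, 0-1-1
Min cover (6 terms): c'd'e + c'de' + bd + a'ce + ad + ab'c'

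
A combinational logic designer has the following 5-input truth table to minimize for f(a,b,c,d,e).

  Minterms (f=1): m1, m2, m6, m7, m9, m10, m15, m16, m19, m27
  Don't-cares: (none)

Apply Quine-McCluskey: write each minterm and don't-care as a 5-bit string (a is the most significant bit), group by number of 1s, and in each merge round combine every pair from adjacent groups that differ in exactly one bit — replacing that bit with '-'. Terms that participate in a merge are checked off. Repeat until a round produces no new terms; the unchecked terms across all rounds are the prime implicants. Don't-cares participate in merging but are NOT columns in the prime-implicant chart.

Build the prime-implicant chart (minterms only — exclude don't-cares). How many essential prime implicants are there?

5

Round 0: 00001✓ 00010✓ 00110✓ 00111✓ 01001✓ 01010✓ 01111✓ 10000 10011✓ 11011✓
Round 1: 0-001 0-010 0-111 00-10 0011- 1-011
PIs = {0-001, 0-010, 0-111, 00-10, 0011-, 1-011, 10000}
Coverage chart:
  m1: 0-001 ←essential
  m2: 0-010,00-10
  m6: 00-10,0011-
  m7: 0-111,0011-
  m9: 0-001 ←essential
  m10: 0-010 ←essential
  m15: 0-111 ←essential
  m16: 10000 ←essential
  m19: 1-011 ←essential
  m27: 1-011 ←essential
Essential: 0-001, 0-010, 0-111, 1-011, 10000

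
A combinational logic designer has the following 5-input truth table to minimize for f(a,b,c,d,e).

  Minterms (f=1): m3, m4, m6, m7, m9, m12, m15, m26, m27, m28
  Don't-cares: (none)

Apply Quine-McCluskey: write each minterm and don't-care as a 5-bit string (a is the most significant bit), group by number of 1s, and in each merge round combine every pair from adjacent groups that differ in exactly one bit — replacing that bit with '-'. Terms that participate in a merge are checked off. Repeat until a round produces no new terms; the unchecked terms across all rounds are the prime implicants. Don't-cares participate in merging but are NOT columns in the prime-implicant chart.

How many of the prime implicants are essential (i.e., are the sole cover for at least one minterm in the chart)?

[col 0] 00011*, 00100*, 00110*, 00111*, 01001, 01100*, 01111*, 11010*, 11011*, 11100*
[col 1] -1100, 0-100, 0-111, 00-11, 001-0, 0011-, 1101-
Prime implicants: -1100, 0-100, 0-111, 00-11, 001-0, 0011-, 01001, 1101-
PI chart (minterm → PIs covering it):
  3 | 00-11  (sole → essential)
  4 | 0-100,001-0
  6 | 001-0,0011-
  7 | 0-111,00-11,0011-
  9 | 01001  (sole → essential)
  12 | -1100,0-100
  15 | 0-111  (sole → essential)
  26 | 1101-  (sole → essential)
  27 | 1101-  (sole → essential)
  28 | -1100  (sole → essential)
Essential prime implicants: -1100, 0-111, 00-11, 01001, 1101-

5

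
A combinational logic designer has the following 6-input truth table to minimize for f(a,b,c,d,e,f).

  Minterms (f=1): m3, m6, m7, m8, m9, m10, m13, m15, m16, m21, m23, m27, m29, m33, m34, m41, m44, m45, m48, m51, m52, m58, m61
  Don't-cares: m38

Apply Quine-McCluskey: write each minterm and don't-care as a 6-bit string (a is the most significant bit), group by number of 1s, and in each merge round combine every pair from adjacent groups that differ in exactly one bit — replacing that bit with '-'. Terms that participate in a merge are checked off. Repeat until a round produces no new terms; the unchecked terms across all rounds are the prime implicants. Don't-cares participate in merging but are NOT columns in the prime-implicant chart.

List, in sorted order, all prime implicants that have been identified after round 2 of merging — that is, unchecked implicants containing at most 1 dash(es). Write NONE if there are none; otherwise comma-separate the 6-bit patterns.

-00110, -10000, 0-0111, 00-111, 000-11, 00011-, 0010-0, 00100-, 0011-1, 01-101, 0101-1, 011011, 10-001, 100-10, 10110-, 110-00, 110011, 111010

size-2^0 implicants → 000011(✓)  000110(✓)  000111(✓)  001000(✓)  001001(✓)  001010(✓)  001101(✓)  001111(✓)  010000(✓)  010101(✓)  010111(✓)  011011  011101(✓)  100001(✓)  100010(✓)  100110(✓)  101001(✓)  101100(✓)  101101(✓)  110000(✓)  110011  110100(✓)  111010  111101(✓)
size-2^1 implicants → -00110  -01001(✓)  -01101(✓)  -10000  -11101(✓)  0-0111  0-1101(✓)  00-111  000-11  00011-  001-01(✓)  0010-0  00100-  0011-1  01-101  0101-1  1-1101(✓)  10-001  100-10  101-01(✓)  10110-  110-00
size-2^2 implicants → --1101  -01-01
Unchecked terms (primes): --1101, -00110, -01-01, -10000, 0-0111, 00-111, 000-11, 00011-, 0010-0, 00100-, 0011-1, 01-101, 0101-1, 011011, 10-001, 100-10, 10110-, 110-00, 110011, 111010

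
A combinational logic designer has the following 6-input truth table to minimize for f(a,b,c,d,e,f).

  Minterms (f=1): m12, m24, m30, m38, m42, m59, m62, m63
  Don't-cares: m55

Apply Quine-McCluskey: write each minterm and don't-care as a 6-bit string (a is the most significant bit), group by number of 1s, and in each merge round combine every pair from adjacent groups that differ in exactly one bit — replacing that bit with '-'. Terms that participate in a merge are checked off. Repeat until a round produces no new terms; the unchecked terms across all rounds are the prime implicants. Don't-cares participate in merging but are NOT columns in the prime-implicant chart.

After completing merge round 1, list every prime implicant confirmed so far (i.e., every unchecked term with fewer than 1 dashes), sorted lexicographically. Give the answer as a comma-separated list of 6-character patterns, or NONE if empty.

001100, 011000, 100110, 101010

Round 0: 001100 011000 011110✓ 100110 101010 110111✓ 111011✓ 111110✓ 111111✓
Round 1: -11110 11-111 111-11 11111-
PIs = {-11110, 001100, 011000, 100110, 101010, 11-111, 111-11, 11111-}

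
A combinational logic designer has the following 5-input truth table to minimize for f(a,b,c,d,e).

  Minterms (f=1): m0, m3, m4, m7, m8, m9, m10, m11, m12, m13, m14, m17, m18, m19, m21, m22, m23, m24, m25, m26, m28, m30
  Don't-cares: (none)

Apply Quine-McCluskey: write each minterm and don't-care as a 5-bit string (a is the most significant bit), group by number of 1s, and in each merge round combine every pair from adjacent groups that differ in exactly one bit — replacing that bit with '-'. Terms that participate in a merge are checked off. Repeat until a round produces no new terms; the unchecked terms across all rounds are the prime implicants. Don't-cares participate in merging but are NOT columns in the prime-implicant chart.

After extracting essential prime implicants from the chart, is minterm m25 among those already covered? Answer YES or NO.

size-2^0 implicants → 00000(✓)  00011(✓)  00100(✓)  00111(✓)  01000(✓)  01001(✓)  01010(✓)  01011(✓)  01100(✓)  01101(✓)  01110(✓)  10001(✓)  10010(✓)  10011(✓)  10101(✓)  10110(✓)  10111(✓)  11000(✓)  11001(✓)  11010(✓)  11100(✓)  11110(✓)
size-2^1 implicants → -0011(✓)  -0111(✓)  -1000(✓)  -1001(✓)  -1010(✓)  -1100(✓)  -1110(✓)  0-000(✓)  0-011  0-100(✓)  00-00(✓)  00-11(✓)  01-00(✓)  01-01(✓)  01-10(✓)  010-0(✓)  010-1(✓)  0100-(✓)  0101-(✓)  011-0(✓)  0110-(✓)  1-001  1-010(✓)  1-110(✓)  10-01(✓)  10-10(✓)  10-11(✓)  100-1(✓)  1001-(✓)  101-1(✓)  1011-(✓)  11-00(✓)  11-10(✓)  110-0(✓)  1100-(✓)  111-0(✓)
size-2^2 implicants → -0-11  -1-00(✓)  -1-10(✓)  -10-0(✓)  -100-  -11-0(✓)  0--00  01--0(✓)  01-0-  010--  1--10  10--1  10-1-  11--0(✓)
size-2^3 implicants → -1--0
Unchecked terms (primes): -0-11, -1--0, -100-, 0--00, 0-011, 01-0-, 010--, 1--10, 1-001, 10--1, 10-1-
Minterm coverage:
  m0 ⊆ 0--00 [E]
  m3 ⊆ -0-11,0-011
  m4 ⊆ 0--00 [E]
  m7 ⊆ -0-11 [E]
  m8 ⊆ -1--0,-100-,0--00,01-0-,010--
  m9 ⊆ -100-,01-0-,010--
  m10 ⊆ -1--0,010--
  m11 ⊆ 0-011,010--
  m12 ⊆ -1--0,0--00,01-0-
  m13 ⊆ 01-0- [E]
  m14 ⊆ -1--0 [E]
  m17 ⊆ 1-001,10--1
  m18 ⊆ 1--10,10-1-
  m19 ⊆ -0-11,10--1,10-1-
  m21 ⊆ 10--1 [E]
  m22 ⊆ 1--10,10-1-
  m23 ⊆ -0-11,10--1,10-1-
  m24 ⊆ -1--0,-100-
  m25 ⊆ -100-,1-001
  m26 ⊆ -1--0,1--10
  m28 ⊆ -1--0 [E]
  m30 ⊆ -1--0,1--10
E = {-0-11, -1--0, 0--00, 01-0-, 10--1}

NO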